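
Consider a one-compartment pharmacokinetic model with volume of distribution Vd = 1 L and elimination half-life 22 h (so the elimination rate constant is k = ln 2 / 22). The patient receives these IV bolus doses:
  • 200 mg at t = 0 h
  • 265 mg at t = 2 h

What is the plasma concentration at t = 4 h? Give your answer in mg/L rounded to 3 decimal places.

425.135 mg/L

k = ln 2 / 22 = 0.03151 per h
Dose 1 (200 mg at t=0 h): 200·exp(−0.03151·4) = 176.318 mg/L
Dose 2 (265 mg at t=2 h): 265·exp(−0.03151·2) = 248.817 mg/L
C(4) = 176.318 + 248.817 = 425.135 mg/L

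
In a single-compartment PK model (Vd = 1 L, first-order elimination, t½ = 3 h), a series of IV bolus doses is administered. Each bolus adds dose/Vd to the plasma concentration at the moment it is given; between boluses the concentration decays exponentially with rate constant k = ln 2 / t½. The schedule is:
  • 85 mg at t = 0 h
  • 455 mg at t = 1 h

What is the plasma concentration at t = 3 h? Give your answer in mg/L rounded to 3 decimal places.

k = ln 2 / 3 = 0.23105 per h
Dose 1 (85 mg at t=0 h): 85·exp(−0.23105·3) = 42.500 mg/L
Dose 2 (455 mg at t=1 h): 455·exp(−0.23105·2) = 286.632 mg/L
C(3) = 42.500 + 286.632 = 329.132 mg/L

329.132 mg/L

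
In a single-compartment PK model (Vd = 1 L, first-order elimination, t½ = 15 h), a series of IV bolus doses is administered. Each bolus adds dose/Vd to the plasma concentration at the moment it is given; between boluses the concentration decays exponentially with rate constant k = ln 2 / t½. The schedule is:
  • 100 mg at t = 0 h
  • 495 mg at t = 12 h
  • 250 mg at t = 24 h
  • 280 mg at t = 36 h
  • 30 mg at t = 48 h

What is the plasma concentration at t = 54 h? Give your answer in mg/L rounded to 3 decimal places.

286.435 mg/L

k = ln 2 / 15 = 0.04621 per h
Dose 1 (100 mg at t=0 h): 100·exp(−0.04621·54) = 8.247 mg/L
Dose 2 (495 mg at t=12 h): 495·exp(−0.04621·42) = 71.076 mg/L
Dose 3 (250 mg at t=24 h): 250·exp(−0.04621·30) = 62.500 mg/L
Dose 4 (280 mg at t=36 h): 280·exp(−0.04621·18) = 121.877 mg/L
Dose 5 (30 mg at t=48 h): 30·exp(−0.04621·6) = 22.736 mg/L
C(54) = 8.247 + 71.076 + 62.500 + 121.877 + 22.736 = 286.435 mg/L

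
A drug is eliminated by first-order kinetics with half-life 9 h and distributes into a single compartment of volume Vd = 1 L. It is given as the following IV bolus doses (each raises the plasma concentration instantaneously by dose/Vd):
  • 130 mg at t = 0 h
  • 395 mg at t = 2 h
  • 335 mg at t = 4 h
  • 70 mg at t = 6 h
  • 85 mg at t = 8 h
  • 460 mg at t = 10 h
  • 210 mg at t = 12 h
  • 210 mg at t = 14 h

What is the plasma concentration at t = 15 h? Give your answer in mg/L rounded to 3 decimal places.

1088.342 mg/L

k = ln 2 / 9 = 0.07702 per h
Dose 1 (130 mg at t=0 h): 130·exp(−0.07702·15) = 40.947 mg/L
Dose 2 (395 mg at t=2 h): 395·exp(−0.07702·13) = 145.136 mg/L
Dose 3 (335 mg at t=4 h): 335·exp(−0.07702·11) = 143.588 mg/L
Dose 4 (70 mg at t=6 h): 70·exp(−0.07702·9) = 35.000 mg/L
Dose 5 (85 mg at t=8 h): 85·exp(−0.07702·7) = 49.577 mg/L
Dose 6 (460 mg at t=10 h): 460·exp(−0.07702·5) = 312.982 mg/L
Dose 7 (210 mg at t=12 h): 210·exp(−0.07702·3) = 166.677 mg/L
Dose 8 (210 mg at t=14 h): 210·exp(−0.07702·1) = 194.434 mg/L
C(15) = 40.947 + 145.136 + 143.588 + 35.000 + 49.577 + 312.982 + 166.677 + 194.434 = 1088.342 mg/L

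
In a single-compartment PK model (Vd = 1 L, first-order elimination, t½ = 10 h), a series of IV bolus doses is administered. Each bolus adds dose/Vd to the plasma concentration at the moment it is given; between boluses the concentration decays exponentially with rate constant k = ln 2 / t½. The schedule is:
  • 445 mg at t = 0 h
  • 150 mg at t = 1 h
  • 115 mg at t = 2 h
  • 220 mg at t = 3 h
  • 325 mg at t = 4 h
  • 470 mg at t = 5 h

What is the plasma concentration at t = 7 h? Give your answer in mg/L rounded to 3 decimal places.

1294.080 mg/L

k = ln 2 / 10 = 0.06931 per h
Dose 1 (445 mg at t=0 h): 445·exp(−0.06931·7) = 273.930 mg/L
Dose 2 (150 mg at t=1 h): 150·exp(−0.06931·6) = 98.963 mg/L
Dose 3 (115 mg at t=2 h): 115·exp(−0.06931·5) = 81.317 mg/L
Dose 4 (220 mg at t=3 h): 220·exp(−0.06931·4) = 166.729 mg/L
Dose 5 (325 mg at t=4 h): 325·exp(−0.06931·3) = 263.982 mg/L
Dose 6 (470 mg at t=5 h): 470·exp(−0.06931·2) = 409.159 mg/L
C(7) = 273.930 + 98.963 + 81.317 + 166.729 + 263.982 + 409.159 = 1294.080 mg/L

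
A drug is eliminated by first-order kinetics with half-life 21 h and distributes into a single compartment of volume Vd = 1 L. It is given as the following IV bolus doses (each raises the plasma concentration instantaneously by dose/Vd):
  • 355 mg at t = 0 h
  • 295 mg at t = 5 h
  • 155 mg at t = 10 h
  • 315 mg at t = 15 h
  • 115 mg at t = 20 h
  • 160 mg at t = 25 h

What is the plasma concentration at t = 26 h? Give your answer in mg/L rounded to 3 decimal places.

k = ln 2 / 21 = 0.03301 per h
Dose 1 (355 mg at t=0 h): 355·exp(−0.03301·26) = 150.496 mg/L
Dose 2 (295 mg at t=5 h): 295·exp(−0.03301·21) = 147.500 mg/L
Dose 3 (155 mg at t=10 h): 155·exp(−0.03301·16) = 91.406 mg/L
Dose 4 (315 mg at t=15 h): 315·exp(−0.03301·11) = 219.093 mg/L
Dose 5 (115 mg at t=20 h): 115·exp(−0.03301·6) = 94.339 mg/L
Dose 6 (160 mg at t=25 h): 160·exp(−0.03301·1) = 154.805 mg/L
C(26) = 150.496 + 147.500 + 91.406 + 219.093 + 94.339 + 154.805 = 857.639 mg/L

857.639 mg/L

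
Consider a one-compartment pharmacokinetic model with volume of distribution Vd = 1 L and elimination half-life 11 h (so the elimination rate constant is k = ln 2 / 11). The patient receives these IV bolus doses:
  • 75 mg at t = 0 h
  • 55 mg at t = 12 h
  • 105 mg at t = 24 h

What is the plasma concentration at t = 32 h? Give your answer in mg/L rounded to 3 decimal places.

89.006 mg/L

k = ln 2 / 11 = 0.06301 per h
Dose 1 (75 mg at t=0 h): 75·exp(−0.06301·32) = 9.985 mg/L
Dose 2 (55 mg at t=12 h): 55·exp(−0.06301·20) = 15.597 mg/L
Dose 3 (105 mg at t=24 h): 105·exp(−0.06301·8) = 63.425 mg/L
C(32) = 9.985 + 15.597 + 63.425 = 89.006 mg/L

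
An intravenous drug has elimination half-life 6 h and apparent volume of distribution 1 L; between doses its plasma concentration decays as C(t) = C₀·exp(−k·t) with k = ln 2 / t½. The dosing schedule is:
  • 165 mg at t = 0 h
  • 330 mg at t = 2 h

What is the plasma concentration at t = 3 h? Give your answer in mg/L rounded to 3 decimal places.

410.669 mg/L

k = ln 2 / 6 = 0.11552 per h
Dose 1 (165 mg at t=0 h): 165·exp(−0.11552·3) = 116.673 mg/L
Dose 2 (330 mg at t=2 h): 330·exp(−0.11552·1) = 293.997 mg/L
C(3) = 116.673 + 293.997 = 410.669 mg/L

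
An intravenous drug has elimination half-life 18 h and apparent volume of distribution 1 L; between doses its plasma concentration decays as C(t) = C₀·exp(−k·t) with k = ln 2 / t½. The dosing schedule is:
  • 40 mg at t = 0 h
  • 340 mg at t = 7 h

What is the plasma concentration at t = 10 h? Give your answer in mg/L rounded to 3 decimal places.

330.121 mg/L

k = ln 2 / 18 = 0.03851 per h
Dose 1 (40 mg at t=0 h): 40·exp(−0.03851·10) = 27.216 mg/L
Dose 2 (340 mg at t=7 h): 340·exp(−0.03851·3) = 302.906 mg/L
C(10) = 27.216 + 302.906 = 330.121 mg/L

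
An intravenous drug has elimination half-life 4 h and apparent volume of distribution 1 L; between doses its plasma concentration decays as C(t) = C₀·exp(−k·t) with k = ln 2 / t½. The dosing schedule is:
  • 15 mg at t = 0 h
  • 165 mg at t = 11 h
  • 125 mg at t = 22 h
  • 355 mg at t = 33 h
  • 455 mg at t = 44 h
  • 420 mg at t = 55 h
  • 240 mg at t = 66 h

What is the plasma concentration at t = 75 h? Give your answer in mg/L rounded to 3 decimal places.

k = ln 2 / 4 = 0.17329 per h
Dose 1 (15 mg at t=0 h): 15·exp(−0.17329·75) = 0.000 mg/L
Dose 2 (165 mg at t=11 h): 165·exp(−0.17329·64) = 0.003 mg/L
Dose 3 (125 mg at t=22 h): 125·exp(−0.17329·53) = 0.013 mg/L
Dose 4 (355 mg at t=33 h): 355·exp(−0.17329·42) = 0.245 mg/L
Dose 5 (455 mg at t=44 h): 455·exp(−0.17329·31) = 2.114 mg/L
Dose 6 (420 mg at t=55 h): 420·exp(−0.17329·20) = 13.125 mg/L
Dose 7 (240 mg at t=66 h): 240·exp(−0.17329·9) = 50.454 mg/L
C(75) = 0.000 + 0.003 + 0.013 + 0.245 + 2.114 + 13.125 + 50.454 = 65.953 mg/L

65.953 mg/L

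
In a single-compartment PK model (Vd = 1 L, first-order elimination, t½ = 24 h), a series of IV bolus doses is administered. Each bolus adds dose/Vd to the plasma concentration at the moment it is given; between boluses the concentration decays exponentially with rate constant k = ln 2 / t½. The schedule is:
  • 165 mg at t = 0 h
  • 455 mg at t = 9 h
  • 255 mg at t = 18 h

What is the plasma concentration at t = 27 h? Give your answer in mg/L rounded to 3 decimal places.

k = ln 2 / 24 = 0.02888 per h
Dose 1 (165 mg at t=0 h): 165·exp(−0.02888·27) = 75.653 mg/L
Dose 2 (455 mg at t=9 h): 455·exp(−0.02888·18) = 270.545 mg/L
Dose 3 (255 mg at t=18 h): 255·exp(−0.02888·9) = 196.632 mg/L
C(27) = 75.653 + 270.545 + 196.632 = 542.829 mg/L

542.829 mg/L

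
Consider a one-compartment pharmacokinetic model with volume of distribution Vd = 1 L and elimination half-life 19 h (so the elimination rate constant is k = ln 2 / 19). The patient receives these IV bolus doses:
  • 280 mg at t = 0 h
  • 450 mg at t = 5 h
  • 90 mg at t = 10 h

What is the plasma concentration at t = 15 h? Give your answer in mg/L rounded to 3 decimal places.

549.436 mg/L

k = ln 2 / 19 = 0.03648 per h
Dose 1 (280 mg at t=0 h): 280·exp(−0.03648·15) = 161.995 mg/L
Dose 2 (450 mg at t=5 h): 450·exp(−0.03648·10) = 312.447 mg/L
Dose 3 (90 mg at t=10 h): 90·exp(−0.03648·5) = 74.994 mg/L
C(15) = 161.995 + 312.447 + 74.994 = 549.436 mg/L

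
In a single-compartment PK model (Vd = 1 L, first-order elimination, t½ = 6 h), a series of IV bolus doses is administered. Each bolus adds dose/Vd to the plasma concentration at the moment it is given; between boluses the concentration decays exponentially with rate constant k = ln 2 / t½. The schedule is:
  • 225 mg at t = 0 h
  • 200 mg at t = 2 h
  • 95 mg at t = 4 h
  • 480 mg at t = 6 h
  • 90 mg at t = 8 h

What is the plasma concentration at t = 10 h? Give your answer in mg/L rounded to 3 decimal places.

k = ln 2 / 6 = 0.11552 per h
Dose 1 (225 mg at t=0 h): 225·exp(−0.11552·10) = 70.871 mg/L
Dose 2 (200 mg at t=2 h): 200·exp(−0.11552·8) = 79.370 mg/L
Dose 3 (95 mg at t=4 h): 95·exp(−0.11552·6) = 47.500 mg/L
Dose 4 (480 mg at t=6 h): 480·exp(−0.11552·4) = 302.381 mg/L
Dose 5 (90 mg at t=8 h): 90·exp(−0.11552·2) = 71.433 mg/L
C(10) = 70.871 + 79.370 + 47.500 + 302.381 + 71.433 = 571.555 mg/L

571.555 mg/L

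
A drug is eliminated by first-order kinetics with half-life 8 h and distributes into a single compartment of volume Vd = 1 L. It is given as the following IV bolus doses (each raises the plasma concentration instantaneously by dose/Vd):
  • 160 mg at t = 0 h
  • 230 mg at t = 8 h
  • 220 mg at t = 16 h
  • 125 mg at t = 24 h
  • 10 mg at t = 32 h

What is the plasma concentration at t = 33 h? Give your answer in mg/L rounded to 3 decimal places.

k = ln 2 / 8 = 0.08664 per h
Dose 1 (160 mg at t=0 h): 160·exp(−0.08664·33) = 9.170 mg/L
Dose 2 (230 mg at t=8 h): 230·exp(−0.08664·25) = 26.364 mg/L
Dose 3 (220 mg at t=16 h): 220·exp(−0.08664·17) = 50.435 mg/L
Dose 4 (125 mg at t=24 h): 125·exp(−0.08664·9) = 57.313 mg/L
Dose 5 (10 mg at t=32 h): 10·exp(−0.08664·1) = 9.170 mg/L
C(33) = 9.170 + 26.364 + 50.435 + 57.313 + 9.170 = 152.452 mg/L

152.452 mg/L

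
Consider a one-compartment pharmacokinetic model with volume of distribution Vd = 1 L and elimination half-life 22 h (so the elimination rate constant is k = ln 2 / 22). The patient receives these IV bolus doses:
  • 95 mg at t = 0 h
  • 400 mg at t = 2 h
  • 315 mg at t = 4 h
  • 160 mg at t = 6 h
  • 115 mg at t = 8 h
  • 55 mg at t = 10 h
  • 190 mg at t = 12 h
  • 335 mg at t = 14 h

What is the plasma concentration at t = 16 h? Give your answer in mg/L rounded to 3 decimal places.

k = ln 2 / 22 = 0.03151 per h
Dose 1 (95 mg at t=0 h): 95·exp(−0.03151·16) = 57.384 mg/L
Dose 2 (400 mg at t=2 h): 400·exp(−0.03151·14) = 257.333 mg/L
Dose 3 (315 mg at t=4 h): 315·exp(−0.03151·12) = 215.830 mg/L
Dose 4 (160 mg at t=6 h): 160·exp(−0.03151·10) = 116.758 mg/L
Dose 5 (115 mg at t=8 h): 115·exp(−0.03151·8) = 89.378 mg/L
Dose 6 (55 mg at t=10 h): 55·exp(−0.03151·6) = 45.526 mg/L
Dose 7 (190 mg at t=12 h): 190·exp(−0.03151·4) = 167.502 mg/L
Dose 8 (335 mg at t=14 h): 335·exp(−0.03151·2) = 314.542 mg/L
C(16) = 57.384 + 257.333 + 215.830 + 116.758 + 89.378 + 45.526 + 167.502 + 314.542 = 1264.255 mg/L

1264.255 mg/L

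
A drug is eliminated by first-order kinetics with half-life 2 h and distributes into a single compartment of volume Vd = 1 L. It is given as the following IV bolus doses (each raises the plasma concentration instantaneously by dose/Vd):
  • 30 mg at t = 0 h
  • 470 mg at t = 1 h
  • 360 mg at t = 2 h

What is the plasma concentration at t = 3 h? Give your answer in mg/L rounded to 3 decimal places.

500.165 mg/L

k = ln 2 / 2 = 0.34657 per h
Dose 1 (30 mg at t=0 h): 30·exp(−0.34657·3) = 10.607 mg/L
Dose 2 (470 mg at t=1 h): 470·exp(−0.34657·2) = 235.000 mg/L
Dose 3 (360 mg at t=2 h): 360·exp(−0.34657·1) = 254.558 mg/L
C(3) = 10.607 + 235.000 + 254.558 = 500.165 mg/L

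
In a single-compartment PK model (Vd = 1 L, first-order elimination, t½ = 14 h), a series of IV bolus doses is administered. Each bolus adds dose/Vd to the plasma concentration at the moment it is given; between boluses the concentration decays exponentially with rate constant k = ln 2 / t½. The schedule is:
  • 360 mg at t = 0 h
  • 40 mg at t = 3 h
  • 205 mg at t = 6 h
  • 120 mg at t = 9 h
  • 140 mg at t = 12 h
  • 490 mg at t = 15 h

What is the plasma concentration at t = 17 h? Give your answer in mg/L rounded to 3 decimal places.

k = ln 2 / 14 = 0.04951 per h
Dose 1 (360 mg at t=0 h): 360·exp(−0.04951·17) = 155.155 mg/L
Dose 2 (40 mg at t=3 h): 40·exp(−0.04951·14) = 20.000 mg/L
Dose 3 (205 mg at t=6 h): 205·exp(−0.04951·11) = 118.913 mg/L
Dose 4 (120 mg at t=9 h): 120·exp(−0.04951·8) = 80.754 mg/L
Dose 5 (140 mg at t=12 h): 140·exp(−0.04951·5) = 109.299 mg/L
Dose 6 (490 mg at t=15 h): 490·exp(−0.04951·2) = 443.805 mg/L
C(17) = 155.155 + 20.000 + 118.913 + 80.754 + 109.299 + 443.805 = 927.926 mg/L

927.926 mg/L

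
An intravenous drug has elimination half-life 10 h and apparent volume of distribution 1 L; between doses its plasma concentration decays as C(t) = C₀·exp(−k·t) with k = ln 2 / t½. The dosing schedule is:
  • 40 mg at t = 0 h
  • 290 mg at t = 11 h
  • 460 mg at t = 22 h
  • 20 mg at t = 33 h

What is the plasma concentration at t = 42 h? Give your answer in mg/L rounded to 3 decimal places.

k = ln 2 / 10 = 0.06931 per h
Dose 1 (40 mg at t=0 h): 40·exp(−0.06931·42) = 2.176 mg/L
Dose 2 (290 mg at t=11 h): 290·exp(−0.06931·31) = 33.822 mg/L
Dose 3 (460 mg at t=22 h): 460·exp(−0.06931·20) = 115.000 mg/L
Dose 4 (20 mg at t=33 h): 20·exp(−0.06931·9) = 10.718 mg/L
C(42) = 2.176 + 33.822 + 115.000 + 10.718 = 161.717 mg/L

161.717 mg/L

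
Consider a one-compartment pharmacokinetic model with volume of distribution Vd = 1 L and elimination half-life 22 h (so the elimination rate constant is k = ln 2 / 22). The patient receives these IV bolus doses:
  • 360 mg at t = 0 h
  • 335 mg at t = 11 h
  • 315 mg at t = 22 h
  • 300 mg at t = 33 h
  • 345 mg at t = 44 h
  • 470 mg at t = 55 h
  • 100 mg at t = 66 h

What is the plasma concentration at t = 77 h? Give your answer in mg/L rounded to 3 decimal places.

632.066 mg/L

k = ln 2 / 22 = 0.03151 per h
Dose 1 (360 mg at t=0 h): 360·exp(−0.03151·77) = 31.820 mg/L
Dose 2 (335 mg at t=11 h): 335·exp(−0.03151·66) = 41.875 mg/L
Dose 3 (315 mg at t=22 h): 315·exp(−0.03151·55) = 55.685 mg/L
Dose 4 (300 mg at t=33 h): 300·exp(−0.03151·44) = 75.000 mg/L
Dose 5 (345 mg at t=44 h): 345·exp(−0.03151·33) = 121.976 mg/L
Dose 6 (470 mg at t=55 h): 470·exp(−0.03151·22) = 235.000 mg/L
Dose 7 (100 mg at t=66 h): 100·exp(−0.03151·11) = 70.711 mg/L
C(77) = 31.820 + 41.875 + 55.685 + 75.000 + 121.976 + 235.000 + 70.711 = 632.066 mg/L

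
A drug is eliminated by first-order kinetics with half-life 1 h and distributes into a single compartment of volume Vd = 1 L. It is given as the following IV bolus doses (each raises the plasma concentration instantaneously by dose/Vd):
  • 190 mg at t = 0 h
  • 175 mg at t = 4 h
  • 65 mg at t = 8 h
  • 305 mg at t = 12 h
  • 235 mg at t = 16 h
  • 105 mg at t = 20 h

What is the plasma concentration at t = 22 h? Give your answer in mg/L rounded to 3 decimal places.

30.224 mg/L

k = ln 2 / 1 = 0.69315 per h
Dose 1 (190 mg at t=0 h): 190·exp(−0.69315·22) = 0.000 mg/L
Dose 2 (175 mg at t=4 h): 175·exp(−0.69315·18) = 0.001 mg/L
Dose 3 (65 mg at t=8 h): 65·exp(−0.69315·14) = 0.004 mg/L
Dose 4 (305 mg at t=12 h): 305·exp(−0.69315·10) = 0.298 mg/L
Dose 5 (235 mg at t=16 h): 235·exp(−0.69315·6) = 3.672 mg/L
Dose 6 (105 mg at t=20 h): 105·exp(−0.69315·2) = 26.250 mg/L
C(22) = 0.000 + 0.001 + 0.004 + 0.298 + 3.672 + 26.250 = 30.224 mg/L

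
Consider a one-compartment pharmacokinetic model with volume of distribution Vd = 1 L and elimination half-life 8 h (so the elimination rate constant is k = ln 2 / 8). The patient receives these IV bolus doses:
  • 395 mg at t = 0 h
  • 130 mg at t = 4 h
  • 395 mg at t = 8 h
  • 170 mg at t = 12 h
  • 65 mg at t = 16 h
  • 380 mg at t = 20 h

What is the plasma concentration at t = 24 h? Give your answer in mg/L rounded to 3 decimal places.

k = ln 2 / 8 = 0.08664 per h
Dose 1 (395 mg at t=0 h): 395·exp(−0.08664·24) = 49.375 mg/L
Dose 2 (130 mg at t=4 h): 130·exp(−0.08664·20) = 22.981 mg/L
Dose 3 (395 mg at t=8 h): 395·exp(−0.08664·16) = 98.750 mg/L
Dose 4 (170 mg at t=12 h): 170·exp(−0.08664·12) = 60.104 mg/L
Dose 5 (65 mg at t=16 h): 65·exp(−0.08664·8) = 32.500 mg/L
Dose 6 (380 mg at t=20 h): 380·exp(−0.08664·4) = 268.701 mg/L
C(24) = 49.375 + 22.981 + 98.750 + 60.104 + 32.500 + 268.701 = 532.411 mg/L

532.411 mg/L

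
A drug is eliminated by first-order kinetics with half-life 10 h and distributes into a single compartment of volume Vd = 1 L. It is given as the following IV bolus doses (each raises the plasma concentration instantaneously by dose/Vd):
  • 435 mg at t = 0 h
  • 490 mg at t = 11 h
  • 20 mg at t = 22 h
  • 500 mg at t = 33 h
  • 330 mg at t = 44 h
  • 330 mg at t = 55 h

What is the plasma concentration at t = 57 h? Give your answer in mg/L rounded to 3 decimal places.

546.376 mg/L

k = ln 2 / 10 = 0.06931 per h
Dose 1 (435 mg at t=0 h): 435·exp(−0.06931·57) = 8.368 mg/L
Dose 2 (490 mg at t=11 h): 490·exp(−0.06931·46) = 20.205 mg/L
Dose 3 (20 mg at t=22 h): 20·exp(−0.06931·35) = 1.768 mg/L
Dose 4 (500 mg at t=33 h): 500·exp(−0.06931·24) = 94.732 mg/L
Dose 5 (330 mg at t=44 h): 330·exp(−0.06931·13) = 134.022 mg/L
Dose 6 (330 mg at t=55 h): 330·exp(−0.06931·2) = 287.282 mg/L
C(57) = 8.368 + 20.205 + 1.768 + 94.732 + 134.022 + 287.282 = 546.376 mg/L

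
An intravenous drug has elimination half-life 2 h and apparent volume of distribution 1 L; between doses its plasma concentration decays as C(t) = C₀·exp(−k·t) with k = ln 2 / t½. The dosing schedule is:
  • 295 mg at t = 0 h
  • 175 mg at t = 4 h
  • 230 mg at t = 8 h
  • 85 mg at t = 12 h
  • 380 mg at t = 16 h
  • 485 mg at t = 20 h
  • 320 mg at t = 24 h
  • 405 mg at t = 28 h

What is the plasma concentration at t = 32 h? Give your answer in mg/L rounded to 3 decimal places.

k = ln 2 / 2 = 0.34657 per h
Dose 1 (295 mg at t=0 h): 295·exp(−0.34657·32) = 0.005 mg/L
Dose 2 (175 mg at t=4 h): 175·exp(−0.34657·28) = 0.011 mg/L
Dose 3 (230 mg at t=8 h): 230·exp(−0.34657·24) = 0.056 mg/L
Dose 4 (85 mg at t=12 h): 85·exp(−0.34657·20) = 0.083 mg/L
Dose 5 (380 mg at t=16 h): 380·exp(−0.34657·16) = 1.484 mg/L
Dose 6 (485 mg at t=20 h): 485·exp(−0.34657·12) = 7.578 mg/L
Dose 7 (320 mg at t=24 h): 320·exp(−0.34657·8) = 20.000 mg/L
Dose 8 (405 mg at t=28 h): 405·exp(−0.34657·4) = 101.250 mg/L
C(32) = 0.005 + 0.011 + 0.056 + 0.083 + 1.484 + 7.578 + 20.000 + 101.250 = 130.467 mg/L

130.467 mg/L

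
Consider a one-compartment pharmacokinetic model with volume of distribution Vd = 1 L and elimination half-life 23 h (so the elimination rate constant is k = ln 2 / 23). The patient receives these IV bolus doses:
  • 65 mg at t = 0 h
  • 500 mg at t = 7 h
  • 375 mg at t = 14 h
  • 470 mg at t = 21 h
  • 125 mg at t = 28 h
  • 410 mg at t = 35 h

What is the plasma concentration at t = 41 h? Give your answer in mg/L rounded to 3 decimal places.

k = ln 2 / 23 = 0.03014 per h
Dose 1 (65 mg at t=0 h): 65·exp(−0.03014·41) = 18.893 mg/L
Dose 2 (500 mg at t=7 h): 500·exp(−0.03014·34) = 179.461 mg/L
Dose 3 (375 mg at t=14 h): 375·exp(−0.03014·27) = 166.207 mg/L
Dose 4 (470 mg at t=21 h): 470·exp(−0.03014·20) = 257.237 mg/L
Dose 5 (125 mg at t=28 h): 125·exp(−0.03014·13) = 84.482 mg/L
Dose 6 (410 mg at t=35 h): 410·exp(−0.03014·6) = 342.180 mg/L
C(41) = 18.893 + 179.461 + 166.207 + 257.237 + 84.482 + 342.180 = 1048.458 mg/L

1048.458 mg/L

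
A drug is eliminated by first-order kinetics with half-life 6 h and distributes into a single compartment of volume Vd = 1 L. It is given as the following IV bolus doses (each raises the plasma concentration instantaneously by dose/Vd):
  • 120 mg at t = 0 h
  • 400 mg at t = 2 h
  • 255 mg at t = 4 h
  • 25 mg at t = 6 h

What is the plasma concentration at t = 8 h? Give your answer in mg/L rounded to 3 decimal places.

428.104 mg/L

k = ln 2 / 6 = 0.11552 per h
Dose 1 (120 mg at t=0 h): 120·exp(−0.11552·8) = 47.622 mg/L
Dose 2 (400 mg at t=2 h): 400·exp(−0.11552·6) = 200.000 mg/L
Dose 3 (255 mg at t=4 h): 255·exp(−0.11552·4) = 160.640 mg/L
Dose 4 (25 mg at t=6 h): 25·exp(−0.11552·2) = 19.843 mg/L
C(8) = 47.622 + 200.000 + 160.640 + 19.843 = 428.104 mg/L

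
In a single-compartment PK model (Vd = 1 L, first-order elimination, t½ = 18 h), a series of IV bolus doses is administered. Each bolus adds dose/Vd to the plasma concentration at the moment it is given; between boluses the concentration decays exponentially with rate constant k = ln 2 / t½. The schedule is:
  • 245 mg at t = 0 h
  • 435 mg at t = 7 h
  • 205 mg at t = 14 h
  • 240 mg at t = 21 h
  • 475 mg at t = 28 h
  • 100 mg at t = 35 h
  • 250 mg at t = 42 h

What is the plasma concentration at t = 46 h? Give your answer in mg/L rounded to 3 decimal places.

k = ln 2 / 18 = 0.03851 per h
Dose 1 (245 mg at t=0 h): 245·exp(−0.03851·46) = 41.674 mg/L
Dose 2 (435 mg at t=7 h): 435·exp(−0.03851·39) = 96.885 mg/L
Dose 3 (205 mg at t=14 h): 205·exp(−0.03851·32) = 59.785 mg/L
Dose 4 (240 mg at t=21 h): 240·exp(−0.03851·25) = 91.646 mg/L
Dose 5 (475 mg at t=28 h): 475·exp(−0.03851·18) = 237.500 mg/L
Dose 6 (100 mg at t=35 h): 100·exp(−0.03851·11) = 65.469 mg/L
Dose 7 (250 mg at t=42 h): 250·exp(−0.03851·4) = 214.311 mg/L
C(46) = 41.674 + 96.885 + 59.785 + 91.646 + 237.500 + 65.469 + 214.311 = 807.270 mg/L

807.270 mg/L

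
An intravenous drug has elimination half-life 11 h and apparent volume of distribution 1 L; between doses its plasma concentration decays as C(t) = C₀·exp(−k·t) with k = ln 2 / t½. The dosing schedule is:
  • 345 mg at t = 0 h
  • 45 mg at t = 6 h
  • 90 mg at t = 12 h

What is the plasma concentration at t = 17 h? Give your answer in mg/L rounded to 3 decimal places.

206.369 mg/L

k = ln 2 / 11 = 0.06301 per h
Dose 1 (345 mg at t=0 h): 345·exp(−0.06301·17) = 118.193 mg/L
Dose 2 (45 mg at t=6 h): 45·exp(−0.06301·11) = 22.500 mg/L
Dose 3 (90 mg at t=12 h): 90·exp(−0.06301·5) = 65.677 mg/L
C(17) = 118.193 + 22.500 + 65.677 = 206.369 mg/L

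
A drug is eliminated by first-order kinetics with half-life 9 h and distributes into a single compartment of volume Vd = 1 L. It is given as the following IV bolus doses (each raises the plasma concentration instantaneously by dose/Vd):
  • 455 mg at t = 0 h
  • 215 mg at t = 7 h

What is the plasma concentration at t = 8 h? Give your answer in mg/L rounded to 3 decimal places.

k = ln 2 / 9 = 0.07702 per h
Dose 1 (455 mg at t=0 h): 455·exp(−0.07702·8) = 245.714 mg/L
Dose 2 (215 mg at t=7 h): 215·exp(−0.07702·1) = 199.063 mg/L
C(8) = 245.714 + 199.063 = 444.777 mg/L

444.777 mg/L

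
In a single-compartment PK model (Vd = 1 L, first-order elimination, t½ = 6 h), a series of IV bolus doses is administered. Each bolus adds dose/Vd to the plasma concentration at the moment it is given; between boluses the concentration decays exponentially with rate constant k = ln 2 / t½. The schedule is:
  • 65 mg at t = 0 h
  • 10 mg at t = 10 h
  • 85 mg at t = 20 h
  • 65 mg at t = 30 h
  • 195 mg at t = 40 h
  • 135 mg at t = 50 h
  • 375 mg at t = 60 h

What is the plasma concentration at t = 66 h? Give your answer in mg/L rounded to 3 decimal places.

219.916 mg/L

k = ln 2 / 6 = 0.11552 per h
Dose 1 (65 mg at t=0 h): 65·exp(−0.11552·66) = 0.032 mg/L
Dose 2 (10 mg at t=10 h): 10·exp(−0.11552·56) = 0.016 mg/L
Dose 3 (85 mg at t=20 h): 85·exp(−0.11552·46) = 0.418 mg/L
Dose 4 (65 mg at t=30 h): 65·exp(−0.11552·36) = 1.016 mg/L
Dose 5 (195 mg at t=40 h): 195·exp(−0.11552·26) = 9.673 mg/L
Dose 6 (135 mg at t=50 h): 135·exp(−0.11552·16) = 21.261 mg/L
Dose 7 (375 mg at t=60 h): 375·exp(−0.11552·6) = 187.500 mg/L
C(66) = 0.032 + 0.016 + 0.418 + 1.016 + 9.673 + 21.261 + 187.500 = 219.916 mg/L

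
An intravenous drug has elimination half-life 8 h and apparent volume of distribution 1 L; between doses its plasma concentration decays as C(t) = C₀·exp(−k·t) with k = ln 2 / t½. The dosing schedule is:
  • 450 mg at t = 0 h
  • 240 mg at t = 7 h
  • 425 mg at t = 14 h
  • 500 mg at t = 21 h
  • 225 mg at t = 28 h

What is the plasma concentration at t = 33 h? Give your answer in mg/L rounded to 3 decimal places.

455.619 mg/L

k = ln 2 / 8 = 0.08664 per h
Dose 1 (450 mg at t=0 h): 450·exp(−0.08664·33) = 25.791 mg/L
Dose 2 (240 mg at t=7 h): 240·exp(−0.08664·26) = 25.227 mg/L
Dose 3 (425 mg at t=14 h): 425·exp(−0.08664·19) = 81.930 mg/L
Dose 4 (500 mg at t=21 h): 500·exp(−0.08664·12) = 176.777 mg/L
Dose 5 (225 mg at t=28 h): 225·exp(−0.08664·5) = 145.894 mg/L
C(33) = 25.791 + 25.227 + 81.930 + 176.777 + 145.894 = 455.619 mg/L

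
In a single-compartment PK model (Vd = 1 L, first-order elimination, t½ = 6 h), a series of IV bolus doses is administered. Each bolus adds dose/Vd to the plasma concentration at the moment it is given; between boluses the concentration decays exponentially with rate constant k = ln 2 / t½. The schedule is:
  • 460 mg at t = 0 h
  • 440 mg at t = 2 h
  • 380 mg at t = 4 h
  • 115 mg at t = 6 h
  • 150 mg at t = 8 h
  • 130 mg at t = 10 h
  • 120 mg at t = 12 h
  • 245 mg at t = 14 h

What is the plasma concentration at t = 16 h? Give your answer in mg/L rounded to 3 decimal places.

k = ln 2 / 6 = 0.11552 per h
Dose 1 (460 mg at t=0 h): 460·exp(−0.11552·16) = 72.445 mg/L
Dose 2 (440 mg at t=2 h): 440·exp(−0.11552·14) = 87.307 mg/L
Dose 3 (380 mg at t=4 h): 380·exp(−0.11552·12) = 95.000 mg/L
Dose 4 (115 mg at t=6 h): 115·exp(−0.11552·10) = 36.223 mg/L
Dose 5 (150 mg at t=8 h): 150·exp(−0.11552·8) = 59.528 mg/L
Dose 6 (130 mg at t=10 h): 130·exp(−0.11552·6) = 65.000 mg/L
Dose 7 (120 mg at t=12 h): 120·exp(−0.11552·4) = 75.595 mg/L
Dose 8 (245 mg at t=14 h): 245·exp(−0.11552·2) = 194.457 mg/L
C(16) = 72.445 + 87.307 + 95.000 + 36.223 + 59.528 + 65.000 + 75.595 + 194.457 = 685.555 mg/L

685.555 mg/L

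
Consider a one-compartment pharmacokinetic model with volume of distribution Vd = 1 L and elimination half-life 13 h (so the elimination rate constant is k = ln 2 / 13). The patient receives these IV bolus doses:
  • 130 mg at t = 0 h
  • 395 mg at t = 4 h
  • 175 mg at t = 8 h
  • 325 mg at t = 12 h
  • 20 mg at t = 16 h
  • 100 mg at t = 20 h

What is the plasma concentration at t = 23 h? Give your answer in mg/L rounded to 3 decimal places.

539.988 mg/L

k = ln 2 / 13 = 0.05332 per h
Dose 1 (130 mg at t=0 h): 130·exp(−0.05332·23) = 38.137 mg/L
Dose 2 (395 mg at t=4 h): 395·exp(−0.05332·19) = 143.427 mg/L
Dose 3 (175 mg at t=8 h): 175·exp(−0.05332·15) = 78.649 mg/L
Dose 4 (325 mg at t=12 h): 325·exp(−0.05332·11) = 180.786 mg/L
Dose 5 (20 mg at t=16 h): 20·exp(−0.05332·7) = 13.770 mg/L
Dose 6 (100 mg at t=20 h): 100·exp(−0.05332·3) = 85.218 mg/L
C(23) = 38.137 + 143.427 + 78.649 + 180.786 + 13.770 + 85.218 = 539.988 mg/L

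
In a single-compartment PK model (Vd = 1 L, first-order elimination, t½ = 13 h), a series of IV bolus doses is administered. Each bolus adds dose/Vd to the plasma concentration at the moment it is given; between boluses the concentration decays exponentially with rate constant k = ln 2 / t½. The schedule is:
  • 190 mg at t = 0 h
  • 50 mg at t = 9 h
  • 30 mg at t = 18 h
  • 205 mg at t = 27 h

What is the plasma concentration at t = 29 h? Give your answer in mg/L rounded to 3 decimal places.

k = ln 2 / 13 = 0.05332 per h
Dose 1 (190 mg at t=0 h): 190·exp(−0.05332·29) = 40.479 mg/L
Dose 2 (50 mg at t=9 h): 50·exp(−0.05332·20) = 17.213 mg/L
Dose 3 (30 mg at t=18 h): 30·exp(−0.05332·11) = 16.688 mg/L
Dose 4 (205 mg at t=27 h): 205·exp(−0.05332·2) = 184.264 mg/L
C(29) = 40.479 + 17.213 + 16.688 + 184.264 = 258.644 mg/L

258.644 mg/L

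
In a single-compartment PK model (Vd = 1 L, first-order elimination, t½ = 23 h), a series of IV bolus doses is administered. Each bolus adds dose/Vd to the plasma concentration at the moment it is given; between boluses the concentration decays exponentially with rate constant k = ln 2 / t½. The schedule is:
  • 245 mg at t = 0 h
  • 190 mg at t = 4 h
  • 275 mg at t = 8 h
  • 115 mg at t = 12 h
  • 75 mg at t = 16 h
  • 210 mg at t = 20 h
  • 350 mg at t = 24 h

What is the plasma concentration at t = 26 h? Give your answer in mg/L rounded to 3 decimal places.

1005.370 mg/L

k = ln 2 / 23 = 0.03014 per h
Dose 1 (245 mg at t=0 h): 245·exp(−0.03014·26) = 111.911 mg/L
Dose 2 (190 mg at t=4 h): 190·exp(−0.03014·22) = 97.907 mg/L
Dose 3 (275 mg at t=8 h): 275·exp(−0.03014·18) = 159.862 mg/L
Dose 4 (115 mg at t=12 h): 115·exp(−0.03014·14) = 75.416 mg/L
Dose 5 (75 mg at t=16 h): 75·exp(−0.03014·10) = 55.485 mg/L
Dose 6 (210 mg at t=20 h): 210·exp(−0.03014·6) = 175.263 mg/L
Dose 7 (350 mg at t=24 h): 350·exp(−0.03014·2) = 329.527 mg/L
C(26) = 111.911 + 97.907 + 159.862 + 75.416 + 55.485 + 175.263 + 329.527 = 1005.370 mg/L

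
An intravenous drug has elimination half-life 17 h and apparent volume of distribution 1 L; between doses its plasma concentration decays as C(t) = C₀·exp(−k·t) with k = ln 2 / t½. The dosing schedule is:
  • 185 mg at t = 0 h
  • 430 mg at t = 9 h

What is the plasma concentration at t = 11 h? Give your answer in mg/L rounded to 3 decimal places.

514.464 mg/L

k = ln 2 / 17 = 0.04077 per h
Dose 1 (185 mg at t=0 h): 185·exp(−0.04077·11) = 118.137 mg/L
Dose 2 (430 mg at t=9 h): 430·exp(−0.04077·2) = 396.327 mg/L
C(11) = 118.137 + 396.327 = 514.464 mg/L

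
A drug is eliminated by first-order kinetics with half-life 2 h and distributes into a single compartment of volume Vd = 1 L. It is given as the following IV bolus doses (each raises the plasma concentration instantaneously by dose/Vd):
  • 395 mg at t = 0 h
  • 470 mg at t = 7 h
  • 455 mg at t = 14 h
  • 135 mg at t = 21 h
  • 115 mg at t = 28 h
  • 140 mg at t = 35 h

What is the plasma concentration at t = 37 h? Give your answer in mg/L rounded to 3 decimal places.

k = ln 2 / 2 = 0.34657 per h
Dose 1 (395 mg at t=0 h): 395·exp(−0.34657·37) = 0.001 mg/L
Dose 2 (470 mg at t=7 h): 470·exp(−0.34657·30) = 0.014 mg/L
Dose 3 (455 mg at t=14 h): 455·exp(−0.34657·23) = 0.157 mg/L
Dose 4 (135 mg at t=21 h): 135·exp(−0.34657·16) = 0.527 mg/L
Dose 5 (115 mg at t=28 h): 115·exp(−0.34657·9) = 5.082 mg/L
Dose 6 (140 mg at t=35 h): 140·exp(−0.34657·2) = 70.000 mg/L
C(37) = 0.001 + 0.014 + 0.157 + 0.527 + 5.082 + 70.000 = 75.782 mg/L

75.782 mg/L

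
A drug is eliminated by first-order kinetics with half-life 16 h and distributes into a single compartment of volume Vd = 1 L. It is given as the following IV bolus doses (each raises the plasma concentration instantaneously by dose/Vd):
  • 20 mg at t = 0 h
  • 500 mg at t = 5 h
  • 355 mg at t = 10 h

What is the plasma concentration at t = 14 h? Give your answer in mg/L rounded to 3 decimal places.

647.987 mg/L

k = ln 2 / 16 = 0.04332 per h
Dose 1 (20 mg at t=0 h): 20·exp(−0.04332·14) = 10.905 mg/L
Dose 2 (500 mg at t=5 h): 500·exp(−0.04332·9) = 338.564 mg/L
Dose 3 (355 mg at t=10 h): 355·exp(−0.04332·4) = 298.518 mg/L
C(14) = 10.905 + 338.564 + 298.518 = 647.987 mg/L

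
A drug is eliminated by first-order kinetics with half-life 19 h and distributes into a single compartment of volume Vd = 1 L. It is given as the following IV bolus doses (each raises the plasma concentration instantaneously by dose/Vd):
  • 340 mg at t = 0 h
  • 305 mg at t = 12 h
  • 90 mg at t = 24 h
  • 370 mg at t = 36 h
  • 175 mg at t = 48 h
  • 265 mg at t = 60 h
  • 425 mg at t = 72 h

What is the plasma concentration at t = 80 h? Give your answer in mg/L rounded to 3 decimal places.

629.504 mg/L

k = ln 2 / 19 = 0.03648 per h
Dose 1 (340 mg at t=0 h): 340·exp(−0.03648·80) = 18.365 mg/L
Dose 2 (305 mg at t=12 h): 305·exp(−0.03648·68) = 25.523 mg/L
Dose 3 (90 mg at t=24 h): 90·exp(−0.03648·56) = 11.668 mg/L
Dose 4 (370 mg at t=36 h): 370·exp(−0.03648·44) = 74.316 mg/L
Dose 5 (175 mg at t=48 h): 175·exp(−0.03648·32) = 54.455 mg/L
Dose 6 (265 mg at t=60 h): 265·exp(−0.03648·20) = 127.753 mg/L
Dose 7 (425 mg at t=72 h): 425·exp(−0.03648·8) = 317.424 mg/L
C(80) = 18.365 + 25.523 + 11.668 + 74.316 + 54.455 + 127.753 + 317.424 = 629.504 mg/L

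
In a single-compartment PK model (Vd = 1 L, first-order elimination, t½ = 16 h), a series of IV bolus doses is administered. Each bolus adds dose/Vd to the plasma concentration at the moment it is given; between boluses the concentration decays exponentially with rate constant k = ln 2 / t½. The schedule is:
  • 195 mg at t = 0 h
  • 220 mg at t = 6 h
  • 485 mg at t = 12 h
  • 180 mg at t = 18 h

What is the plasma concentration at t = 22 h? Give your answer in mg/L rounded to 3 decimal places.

k = ln 2 / 16 = 0.04332 per h
Dose 1 (195 mg at t=0 h): 195·exp(−0.04332·22) = 75.183 mg/L
Dose 2 (220 mg at t=6 h): 220·exp(−0.04332·16) = 110.000 mg/L
Dose 3 (485 mg at t=12 h): 485·exp(−0.04332·10) = 314.484 mg/L
Dose 4 (180 mg at t=18 h): 180·exp(−0.04332·4) = 151.361 mg/L
C(22) = 75.183 + 110.000 + 314.484 + 151.361 = 651.028 mg/L

651.028 mg/L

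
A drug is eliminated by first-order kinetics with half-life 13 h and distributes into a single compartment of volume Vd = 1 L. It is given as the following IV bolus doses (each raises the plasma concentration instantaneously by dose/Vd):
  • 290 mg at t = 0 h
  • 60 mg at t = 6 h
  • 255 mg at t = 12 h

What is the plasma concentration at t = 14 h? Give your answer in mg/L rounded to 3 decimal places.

k = ln 2 / 13 = 0.05332 per h
Dose 1 (290 mg at t=0 h): 290·exp(−0.05332·14) = 137.471 mg/L
Dose 2 (60 mg at t=6 h): 60·exp(−0.05332·8) = 39.165 mg/L
Dose 3 (255 mg at t=12 h): 255·exp(−0.05332·2) = 229.207 mg/L
C(14) = 137.471 + 39.165 + 229.207 = 405.844 mg/L

405.844 mg/L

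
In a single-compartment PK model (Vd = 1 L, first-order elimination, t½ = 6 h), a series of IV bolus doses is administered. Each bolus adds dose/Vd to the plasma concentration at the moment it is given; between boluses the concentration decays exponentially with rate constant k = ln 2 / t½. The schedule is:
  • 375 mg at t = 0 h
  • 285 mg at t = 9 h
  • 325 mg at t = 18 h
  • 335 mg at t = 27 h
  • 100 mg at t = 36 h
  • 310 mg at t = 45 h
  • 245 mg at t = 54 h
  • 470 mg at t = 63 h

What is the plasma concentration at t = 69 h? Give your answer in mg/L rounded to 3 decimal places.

k = ln 2 / 6 = 0.11552 per h
Dose 1 (375 mg at t=0 h): 375·exp(−0.11552·69) = 0.129 mg/L
Dose 2 (285 mg at t=9 h): 285·exp(−0.11552·60) = 0.278 mg/L
Dose 3 (325 mg at t=18 h): 325·exp(−0.11552·51) = 0.898 mg/L
Dose 4 (335 mg at t=27 h): 335·exp(−0.11552·42) = 2.617 mg/L
Dose 5 (100 mg at t=36 h): 100·exp(−0.11552·33) = 2.210 mg/L
Dose 6 (310 mg at t=45 h): 310·exp(−0.11552·24) = 19.375 mg/L
Dose 7 (245 mg at t=54 h): 245·exp(−0.11552·15) = 43.310 mg/L
Dose 8 (470 mg at t=63 h): 470·exp(−0.11552·6) = 235.000 mg/L
C(69) = 0.129 + 0.278 + 0.898 + 2.617 + 2.210 + 19.375 + 43.310 + 235.000 = 303.818 mg/L

303.818 mg/L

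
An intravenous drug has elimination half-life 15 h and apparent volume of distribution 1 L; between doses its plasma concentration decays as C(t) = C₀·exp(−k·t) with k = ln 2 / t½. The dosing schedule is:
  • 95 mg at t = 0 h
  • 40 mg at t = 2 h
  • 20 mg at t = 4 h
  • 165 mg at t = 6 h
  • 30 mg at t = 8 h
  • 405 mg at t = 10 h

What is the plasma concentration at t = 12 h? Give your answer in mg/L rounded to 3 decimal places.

k = ln 2 / 15 = 0.04621 per h
Dose 1 (95 mg at t=0 h): 95·exp(−0.04621·12) = 54.563 mg/L
Dose 2 (40 mg at t=2 h): 40·exp(−0.04621·10) = 25.198 mg/L
Dose 3 (20 mg at t=4 h): 20·exp(−0.04621·8) = 13.819 mg/L
Dose 4 (165 mg at t=6 h): 165·exp(−0.04621·6) = 125.047 mg/L
Dose 5 (30 mg at t=8 h): 30·exp(−0.04621·4) = 24.937 mg/L
Dose 6 (405 mg at t=10 h): 405·exp(−0.04621·2) = 369.248 mg/L
C(12) = 54.563 + 25.198 + 13.819 + 125.047 + 24.937 + 369.248 = 612.812 mg/L

612.812 mg/L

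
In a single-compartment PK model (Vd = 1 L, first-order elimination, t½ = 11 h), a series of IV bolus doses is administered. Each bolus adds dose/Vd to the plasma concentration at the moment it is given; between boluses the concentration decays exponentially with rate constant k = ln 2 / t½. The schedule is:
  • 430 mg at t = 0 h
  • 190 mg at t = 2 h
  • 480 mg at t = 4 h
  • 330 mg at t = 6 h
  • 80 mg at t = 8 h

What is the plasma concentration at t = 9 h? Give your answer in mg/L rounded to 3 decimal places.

k = ln 2 / 11 = 0.06301 per h
Dose 1 (430 mg at t=0 h): 430·exp(−0.06301·9) = 243.877 mg/L
Dose 2 (190 mg at t=2 h): 190·exp(−0.06301·7) = 122.233 mg/L
Dose 3 (480 mg at t=4 h): 480·exp(−0.06301·5) = 350.275 mg/L
Dose 4 (330 mg at t=6 h): 330·exp(−0.06301·3) = 273.159 mg/L
Dose 5 (80 mg at t=8 h): 80·exp(−0.06301·1) = 75.114 mg/L
C(9) = 243.877 + 122.233 + 350.275 + 273.159 + 75.114 = 1064.659 mg/L

1064.659 mg/L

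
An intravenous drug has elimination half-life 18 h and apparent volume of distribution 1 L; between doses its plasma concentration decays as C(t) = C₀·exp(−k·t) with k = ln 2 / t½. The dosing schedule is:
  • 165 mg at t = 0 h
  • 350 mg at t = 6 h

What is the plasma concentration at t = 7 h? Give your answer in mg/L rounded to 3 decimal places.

462.792 mg/L

k = ln 2 / 18 = 0.03851 per h
Dose 1 (165 mg at t=0 h): 165·exp(−0.03851·7) = 126.013 mg/L
Dose 2 (350 mg at t=6 h): 350·exp(−0.03851·1) = 336.778 mg/L
C(7) = 126.013 + 336.778 = 462.792 mg/L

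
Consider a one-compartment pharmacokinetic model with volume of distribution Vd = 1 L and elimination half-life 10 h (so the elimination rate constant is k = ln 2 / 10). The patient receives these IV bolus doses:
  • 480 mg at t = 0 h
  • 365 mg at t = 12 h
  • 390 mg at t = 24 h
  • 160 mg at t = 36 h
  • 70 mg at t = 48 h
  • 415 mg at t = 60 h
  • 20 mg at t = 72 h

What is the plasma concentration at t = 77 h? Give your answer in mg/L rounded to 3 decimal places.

176.822 mg/L

k = ln 2 / 10 = 0.06931 per h
Dose 1 (480 mg at t=0 h): 480·exp(−0.06931·77) = 2.308 mg/L
Dose 2 (365 mg at t=12 h): 365·exp(−0.06931·65) = 4.033 mg/L
Dose 3 (390 mg at t=24 h): 390·exp(−0.06931·53) = 9.899 mg/L
Dose 4 (160 mg at t=36 h): 160·exp(−0.06931·41) = 9.330 mg/L
Dose 5 (70 mg at t=48 h): 70·exp(−0.06931·29) = 9.378 mg/L
Dose 6 (415 mg at t=60 h): 415·exp(−0.06931·17) = 127.731 mg/L
Dose 7 (20 mg at t=72 h): 20·exp(−0.06931·5) = 14.142 mg/L
C(77) = 2.308 + 4.033 + 9.899 + 9.330 + 9.378 + 127.731 + 14.142 = 176.822 mg/L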